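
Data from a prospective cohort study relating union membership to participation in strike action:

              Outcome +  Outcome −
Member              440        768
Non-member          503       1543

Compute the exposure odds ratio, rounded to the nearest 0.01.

Cells: a = 440, b = 768, c = 503, d = 1543.
OR = (a·d)/(b·c) = (440 × 1543) / (768 × 503) = 678920 / 386304 = 1.75748
The odds of participation in strike action are about 1.76 times as high in the member group.

1.76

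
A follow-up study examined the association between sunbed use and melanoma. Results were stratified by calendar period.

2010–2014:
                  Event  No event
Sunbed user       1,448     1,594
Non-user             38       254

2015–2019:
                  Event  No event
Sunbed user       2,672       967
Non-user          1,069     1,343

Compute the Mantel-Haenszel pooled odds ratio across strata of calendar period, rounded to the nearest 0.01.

OR_MH = Σ(aᵢdᵢ/nᵢ) / Σ(bᵢcᵢ/nᵢ), where nᵢ is the stratum total.
Stratum 1 (2010–2014): n = 3334; a·d/n = 1448·254/3334 = 110.3155; b·c/n = 1594·38/3334 = 18.1680
Stratum 2 (2015–2019): n = 6051; a·d/n = 2672·1343/6051 = 593.0418; b·c/n = 967·1069/6051 = 170.8351
OR_MH = (110.3155 + 593.0418) / (18.1680 + 170.8351) = 703.3573 / 189.0030 = 3.72141

3.72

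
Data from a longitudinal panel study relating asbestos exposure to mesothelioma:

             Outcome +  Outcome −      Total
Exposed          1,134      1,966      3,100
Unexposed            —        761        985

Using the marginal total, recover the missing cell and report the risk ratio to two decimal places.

1.61

The missing cell is in the unexposed row: 985 − 761 = 224.
So a = 1134, b = 1966, c = 224, d = 761.
RR = [a/(a+b)] / [c/(c+d)] = (1134/3100) / (224/985) = 0.36581/0.22741 = 1.60857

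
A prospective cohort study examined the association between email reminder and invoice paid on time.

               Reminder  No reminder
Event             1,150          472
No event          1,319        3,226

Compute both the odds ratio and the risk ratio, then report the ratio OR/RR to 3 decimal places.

Reading the table with exposure as columns: a = 1150 (Reminder, case), b = 1319 (Reminder, non-case), c = 472 (No reminder, case), d = 3226.
OR = (1150·3226)/(1319·472) = 3709900/622568 = 5.95903
Risk in exposed = 1150/2469 = 0.46578; risk in unexposed = 472/3698 = 0.12764; RR = 3.64923
OR/RR = 5.95903 / 3.64923 = 1.63295
The outcome is not rare, so the OR lies further from 1 than the RR.

1.633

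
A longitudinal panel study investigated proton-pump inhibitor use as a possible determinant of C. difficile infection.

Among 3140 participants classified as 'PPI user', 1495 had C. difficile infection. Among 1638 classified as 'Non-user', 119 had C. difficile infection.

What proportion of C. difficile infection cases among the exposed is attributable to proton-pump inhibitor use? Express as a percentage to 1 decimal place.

From the description: a = 1495, b = 1645, c = 119, d = 1519.
Risk in exposed = 1495/3140 = 0.47611; risk in unexposed = 119/1638 = 0.07265.
RR = 0.47611/0.07265 = 6.55358
AR% = (RR − 1)/RR × 100 = (6.55358 − 1)/6.55358 × 100 = 84.7412%

84.7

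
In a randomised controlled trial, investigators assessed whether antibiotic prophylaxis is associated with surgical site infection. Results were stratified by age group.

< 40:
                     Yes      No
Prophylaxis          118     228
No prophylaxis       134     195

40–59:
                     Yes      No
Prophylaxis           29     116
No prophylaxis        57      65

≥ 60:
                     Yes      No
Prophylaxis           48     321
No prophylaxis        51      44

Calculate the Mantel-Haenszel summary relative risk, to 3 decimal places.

RR_MH = Σ(aᵢ·n₀ᵢ/nᵢ) / Σ(cᵢ·n₁ᵢ/nᵢ), with n₁ᵢ = aᵢ+bᵢ (exposed), n₀ᵢ = cᵢ+dᵢ (unexposed), nᵢ = n₁ᵢ+n₀ᵢ.
Stratum 1 (< 40): n₁ = 346, n₀ = 329, n = 675; a·n₀/n = 118·329/675 = 57.5141; c·n₁/n = 134·346/675 = 68.6874
Stratum 2 (40–59): n₁ = 145, n₀ = 122, n = 267; a·n₀/n = 29·122/267 = 13.2509; c·n₁/n = 57·145/267 = 30.9551
Stratum 3 (≥ 60): n₁ = 369, n₀ = 95, n = 464; a·n₀/n = 48·95/464 = 9.8276; c·n₁/n = 51·369/464 = 40.5582
RR_MH = (57.5141 + 13.2509 + 9.8276) / (68.6874 + 30.9551 + 40.5582) = 80.5926 / 140.2007 = 0.57484

0.575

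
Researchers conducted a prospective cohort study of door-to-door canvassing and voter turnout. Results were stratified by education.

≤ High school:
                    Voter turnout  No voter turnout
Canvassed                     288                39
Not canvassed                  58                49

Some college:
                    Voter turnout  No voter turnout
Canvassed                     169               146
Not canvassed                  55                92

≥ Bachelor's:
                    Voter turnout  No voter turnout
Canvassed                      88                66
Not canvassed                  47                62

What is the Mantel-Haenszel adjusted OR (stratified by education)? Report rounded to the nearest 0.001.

2.528

OR_MH = Σ(aᵢdᵢ/nᵢ) / Σ(bᵢcᵢ/nᵢ), where nᵢ is the stratum total.
Stratum 1 (≤ High school): n = 434; a·d/n = 288·49/434 = 32.5161; b·c/n = 39·58/434 = 5.2120
Stratum 2 (Some college): n = 462; a·d/n = 169·92/462 = 33.6537; b·c/n = 146·55/462 = 17.3810
Stratum 3 (≥ Bachelor's): n = 263; a·d/n = 88·62/263 = 20.7452; b·c/n = 66·47/263 = 11.7947
OR_MH = (32.5161 + 33.6537 + 20.7452) / (5.2120 + 17.3810 + 11.7947) = 86.9151 / 34.3876 = 2.52751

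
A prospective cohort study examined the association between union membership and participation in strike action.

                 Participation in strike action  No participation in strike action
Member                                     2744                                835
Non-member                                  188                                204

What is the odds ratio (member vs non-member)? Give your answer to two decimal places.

Cells: a = 2744, b = 835, c = 188, d = 204.
OR = (a·d)/(b·c) = (2744 × 204) / (835 × 188) = 559776 / 156980 = 3.56591
The odds of participation in strike action are about 3.57 times as high in the member group.

3.57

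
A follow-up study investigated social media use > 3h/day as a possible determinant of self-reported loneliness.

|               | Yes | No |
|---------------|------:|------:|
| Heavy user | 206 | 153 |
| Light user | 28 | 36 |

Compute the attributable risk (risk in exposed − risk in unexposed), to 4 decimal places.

Cells: a = 206, b = 153, c = 28, d = 36.
Risk in exposed = 206/359 = 0.573816; risk in unexposed = 28/64 = 0.437500.
Risk difference = 0.573816 − 0.437500 = 0.136316

0.1363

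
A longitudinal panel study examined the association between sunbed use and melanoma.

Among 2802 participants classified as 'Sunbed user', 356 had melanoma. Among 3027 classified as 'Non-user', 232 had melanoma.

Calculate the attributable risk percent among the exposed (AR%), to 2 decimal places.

39.68

From the description: a = 356, b = 2446, c = 232, d = 2795.
Risk in exposed = 356/2802 = 0.12705; risk in unexposed = 232/3027 = 0.07664.
RR = 0.12705/0.07664 = 1.65770
AR% = (RR − 1)/RR × 100 = (1.65770 − 1)/1.65770 × 100 = 39.6755%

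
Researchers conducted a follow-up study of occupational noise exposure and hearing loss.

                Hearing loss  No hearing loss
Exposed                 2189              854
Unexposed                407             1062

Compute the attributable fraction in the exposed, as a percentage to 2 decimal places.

Cells: a = 2189, b = 854, c = 407, d = 1062.
Risk in exposed = 2189/3043 = 0.71936; risk in unexposed = 407/1469 = 0.27706.
RR = 0.71936/0.27706 = 2.59640
AR% = (RR − 1)/RR × 100 = (2.59640 − 1)/2.59640 × 100 = 61.4851%

61.49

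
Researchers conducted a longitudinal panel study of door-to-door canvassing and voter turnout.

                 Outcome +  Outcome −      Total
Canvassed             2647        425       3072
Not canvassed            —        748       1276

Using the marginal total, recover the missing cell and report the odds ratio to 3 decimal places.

8.823

The missing cell is in the unexposed row: 1276 − 748 = 528.
So a = 2647, b = 425, c = 528, d = 748.
OR = (a·d)/(b·c) = (2647 × 748) / (425 × 528) = 1979956 / 224400 = 8.82333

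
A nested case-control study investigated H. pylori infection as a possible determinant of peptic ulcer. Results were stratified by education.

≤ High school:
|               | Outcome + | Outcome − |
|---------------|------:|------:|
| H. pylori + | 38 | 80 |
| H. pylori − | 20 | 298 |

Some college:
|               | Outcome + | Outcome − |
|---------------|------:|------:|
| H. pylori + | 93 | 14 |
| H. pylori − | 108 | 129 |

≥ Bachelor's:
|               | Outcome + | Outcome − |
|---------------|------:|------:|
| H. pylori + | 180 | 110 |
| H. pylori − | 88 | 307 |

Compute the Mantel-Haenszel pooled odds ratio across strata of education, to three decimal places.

OR_MH = Σ(aᵢdᵢ/nᵢ) / Σ(bᵢcᵢ/nᵢ), where nᵢ is the stratum total.
Stratum 1 (≤ High school): n = 436; a·d/n = 38·298/436 = 25.9725; b·c/n = 80·20/436 = 3.6697
Stratum 2 (Some college): n = 344; a·d/n = 93·129/344 = 34.8750; b·c/n = 14·108/344 = 4.3953
Stratum 3 (≥ Bachelor's): n = 685; a·d/n = 180·307/685 = 80.6715; b·c/n = 110·88/685 = 14.1314
OR_MH = (25.9725 + 34.8750 + 80.6715) / (3.6697 + 4.3953 + 14.1314) = 141.5190 / 22.1965 = 6.37575

6.376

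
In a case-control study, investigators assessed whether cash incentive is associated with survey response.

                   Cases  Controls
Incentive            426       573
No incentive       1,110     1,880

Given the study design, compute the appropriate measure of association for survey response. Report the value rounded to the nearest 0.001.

Cells: a = 426, b = 573, c = 1110, d = 1880.
This is a case-control study: participants were sampled on outcome status, so risks in the source population cannot be estimated directly — relative risk is not valid here. The odds ratio is the appropriate measure.
OR = (a·d)/(b·c) = (426 × 1880) / (573 × 1110) = 800880 / 636030 = 1.25919

1.259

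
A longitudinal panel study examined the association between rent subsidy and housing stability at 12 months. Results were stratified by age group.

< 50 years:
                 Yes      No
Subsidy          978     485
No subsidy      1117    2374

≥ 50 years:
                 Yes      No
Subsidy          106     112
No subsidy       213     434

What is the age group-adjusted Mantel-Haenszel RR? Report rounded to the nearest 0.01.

RR_MH = Σ(aᵢ·n₀ᵢ/nᵢ) / Σ(cᵢ·n₁ᵢ/nᵢ), with n₁ᵢ = aᵢ+bᵢ (exposed), n₀ᵢ = cᵢ+dᵢ (unexposed), nᵢ = n₁ᵢ+n₀ᵢ.
Stratum 1 (< 50 years): n₁ = 1463, n₀ = 3491, n = 4954; a·n₀/n = 978·3491/4954 = 689.1801; c·n₁/n = 1117·1463/4954 = 329.8690
Stratum 2 (≥ 50 years): n₁ = 218, n₀ = 647, n = 865; a·n₀/n = 106·647/865 = 79.2855; c·n₁/n = 213·218/865 = 53.6809
RR_MH = (689.1801 + 79.2855) / (329.8690 + 53.6809) = 768.4656 / 383.5499 = 2.00356

2.00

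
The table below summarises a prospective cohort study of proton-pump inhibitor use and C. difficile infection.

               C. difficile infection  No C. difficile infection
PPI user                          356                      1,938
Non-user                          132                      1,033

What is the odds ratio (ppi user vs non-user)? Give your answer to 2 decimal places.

1.44

Cells: a = 356, b = 1938, c = 132, d = 1033.
OR = (a·d)/(b·c) = (356 × 1033) / (1938 × 132) = 367748 / 255816 = 1.43755
The odds of C. difficile infection are about 1.44 times as high in the ppi user group.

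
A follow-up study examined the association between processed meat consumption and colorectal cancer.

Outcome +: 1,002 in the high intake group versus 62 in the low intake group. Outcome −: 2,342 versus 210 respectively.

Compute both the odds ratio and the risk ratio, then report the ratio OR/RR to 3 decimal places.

1.102

From the description: a = 1002, b = 2342, c = 62, d = 210.
OR = (1002·210)/(2342·62) = 210420/145204 = 1.44913
Risk in exposed = 1002/3344 = 0.29964; risk in unexposed = 62/272 = 0.22794; RR = 1.31455
OR/RR = 1.44913 / 1.31455 = 1.10238
The outcome is not rare, so the OR lies further from 1 than the RR.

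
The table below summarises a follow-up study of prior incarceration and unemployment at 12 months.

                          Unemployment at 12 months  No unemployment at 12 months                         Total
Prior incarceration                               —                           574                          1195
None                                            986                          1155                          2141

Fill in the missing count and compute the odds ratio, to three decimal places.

The missing cell is in the exposed row: 1195 − 574 = 621.
So a = 621, b = 574, c = 986, d = 1155.
OR = (a·d)/(b·c) = (621 × 1155) / (574 × 986) = 717255 / 565964 = 1.26732

1.267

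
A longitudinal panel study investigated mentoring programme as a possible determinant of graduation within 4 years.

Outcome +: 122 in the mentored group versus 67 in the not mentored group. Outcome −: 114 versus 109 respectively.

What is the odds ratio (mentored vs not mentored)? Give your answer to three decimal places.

1.741

From the description: a = 122, b = 114, c = 67, d = 109.
OR = (a·d)/(b·c) = (122 × 109) / (114 × 67) = 13298 / 7638 = 1.74103
The odds of graduation within 4 years are about 1.74 times as high in the mentored group.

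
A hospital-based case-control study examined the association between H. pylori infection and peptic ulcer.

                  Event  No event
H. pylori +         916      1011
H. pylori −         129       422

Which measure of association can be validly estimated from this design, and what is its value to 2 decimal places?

Cells: a = 916, b = 1011, c = 129, d = 422.
This is a hospital-based case-control study: participants were sampled on outcome status, so risks in the source population cannot be estimated directly — relative risk is not valid here. The odds ratio is the appropriate measure.
OR = (a·d)/(b·c) = (916 × 422) / (1011 × 129) = 386552 / 130419 = 2.96392

2.96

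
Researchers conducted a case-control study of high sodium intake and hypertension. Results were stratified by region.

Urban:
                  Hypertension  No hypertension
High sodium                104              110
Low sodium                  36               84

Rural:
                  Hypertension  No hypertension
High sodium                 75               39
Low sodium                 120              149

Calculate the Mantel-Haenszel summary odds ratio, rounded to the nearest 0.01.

2.30

OR_MH = Σ(aᵢdᵢ/nᵢ) / Σ(bᵢcᵢ/nᵢ), where nᵢ is the stratum total.
Stratum 1 (Urban): n = 334; a·d/n = 104·84/334 = 26.1557; b·c/n = 110·36/334 = 11.8563
Stratum 2 (Rural): n = 383; a·d/n = 75·149/383 = 29.1775; b·c/n = 39·120/383 = 12.2193
OR_MH = (26.1557 + 29.1775) / (11.8563 + 12.2193) = 55.3332 / 24.0756 = 2.29831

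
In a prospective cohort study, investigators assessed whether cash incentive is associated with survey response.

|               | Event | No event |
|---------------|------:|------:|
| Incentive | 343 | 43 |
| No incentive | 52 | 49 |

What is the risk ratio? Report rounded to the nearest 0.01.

Cells: a = 343, b = 43, c = 52, d = 49.
Risk in exposed = 343/386 = 0.88860; risk in unexposed = 52/101 = 0.51485.
RR = 0.88860 / 0.51485 = 1.72594
The risk among the exposed is 1.73 times that among the unexposed.

1.73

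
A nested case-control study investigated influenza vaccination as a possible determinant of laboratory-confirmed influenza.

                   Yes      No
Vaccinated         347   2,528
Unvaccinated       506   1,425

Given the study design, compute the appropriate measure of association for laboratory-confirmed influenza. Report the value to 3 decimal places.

0.387

Cells: a = 347, b = 2528, c = 506, d = 1425.
This is a nested case-control study: participants were sampled on outcome status, so risks in the source population cannot be estimated directly — relative risk is not valid here. The odds ratio is the appropriate measure.
OR = (a·d)/(b·c) = (347 × 1425) / (2528 × 506) = 494475 / 1279168 = 0.38656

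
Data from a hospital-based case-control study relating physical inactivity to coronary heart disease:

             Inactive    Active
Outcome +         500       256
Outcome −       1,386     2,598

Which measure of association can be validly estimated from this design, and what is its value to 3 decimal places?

3.661

Reading the table with exposure as columns: a = 500 (Inactive, case), b = 1386 (Inactive, non-case), c = 256 (Active, case), d = 2598.
This is a hospital-based case-control study: participants were sampled on outcome status, so risks in the source population cannot be estimated directly — relative risk is not valid here. The odds ratio is the appropriate measure.
OR = (a·d)/(b·c) = (500 × 2598) / (1386 × 256) = 1299000 / 354816 = 3.66105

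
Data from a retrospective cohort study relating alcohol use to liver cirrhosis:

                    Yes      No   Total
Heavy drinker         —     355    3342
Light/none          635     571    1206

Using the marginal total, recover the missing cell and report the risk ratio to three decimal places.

1.697

The missing cell is in the exposed row: 3342 − 355 = 2987.
So a = 2987, b = 355, c = 635, d = 571.
RR = [a/(a+b)] / [c/(c+d)] = (2987/3342) / (635/1206) = 0.89378/0.52653 = 1.69747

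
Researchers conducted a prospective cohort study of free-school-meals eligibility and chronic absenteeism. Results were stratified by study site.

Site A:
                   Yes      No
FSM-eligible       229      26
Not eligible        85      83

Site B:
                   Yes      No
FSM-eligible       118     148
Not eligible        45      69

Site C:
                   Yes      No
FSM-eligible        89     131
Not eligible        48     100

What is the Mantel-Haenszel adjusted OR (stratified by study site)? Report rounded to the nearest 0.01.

OR_MH = Σ(aᵢdᵢ/nᵢ) / Σ(bᵢcᵢ/nᵢ), where nᵢ is the stratum total.
Stratum 1 (Site A): n = 423; a·d/n = 229·83/423 = 44.9338; b·c/n = 26·85/423 = 5.2246
Stratum 2 (Site B): n = 380; a·d/n = 118·69/380 = 21.4263; b·c/n = 148·45/380 = 17.5263
Stratum 3 (Site C): n = 368; a·d/n = 89·100/368 = 24.1848; b·c/n = 131·48/368 = 17.0870
OR_MH = (44.9338 + 21.4263 + 24.1848) / (5.2246 + 17.5263 + 17.0870) = 90.5449 / 39.8379 = 2.27284

2.27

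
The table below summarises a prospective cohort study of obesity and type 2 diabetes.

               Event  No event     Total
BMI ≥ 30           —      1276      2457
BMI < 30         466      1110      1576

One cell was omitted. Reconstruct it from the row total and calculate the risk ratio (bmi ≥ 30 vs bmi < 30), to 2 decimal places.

The missing cell is in the exposed row: 2457 − 1276 = 1181.
So a = 1181, b = 1276, c = 466, d = 1110.
RR = [a/(a+b)] / [c/(c+d)] = (1181/2457) / (466/1576) = 0.48067/0.29569 = 1.62561

1.63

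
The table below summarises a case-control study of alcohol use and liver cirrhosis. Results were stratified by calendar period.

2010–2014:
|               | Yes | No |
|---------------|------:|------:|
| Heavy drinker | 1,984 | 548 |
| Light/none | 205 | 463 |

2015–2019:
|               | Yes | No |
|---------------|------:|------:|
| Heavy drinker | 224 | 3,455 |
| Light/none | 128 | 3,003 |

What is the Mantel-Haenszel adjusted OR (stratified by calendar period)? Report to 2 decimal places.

OR_MH = Σ(aᵢdᵢ/nᵢ) / Σ(bᵢcᵢ/nᵢ), where nᵢ is the stratum total.
Stratum 1 (2010–2014): n = 3200; a·d/n = 1984·463/3200 = 287.0600; b·c/n = 548·205/3200 = 35.1063
Stratum 2 (2015–2019): n = 6810; a·d/n = 224·3003/6810 = 98.7771; b·c/n = 3455·128/6810 = 64.9398
OR_MH = (287.0600 + 98.7771) / (35.1063 + 64.9398) = 385.8371 / 100.0460 = 3.85660

3.86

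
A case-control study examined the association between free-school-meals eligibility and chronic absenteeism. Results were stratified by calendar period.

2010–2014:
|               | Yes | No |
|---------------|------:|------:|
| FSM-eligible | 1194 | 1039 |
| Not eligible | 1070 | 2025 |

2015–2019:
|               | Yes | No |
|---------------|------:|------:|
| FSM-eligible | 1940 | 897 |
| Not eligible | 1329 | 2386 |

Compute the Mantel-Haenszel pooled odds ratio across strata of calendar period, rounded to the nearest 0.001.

2.970

OR_MH = Σ(aᵢdᵢ/nᵢ) / Σ(bᵢcᵢ/nᵢ), where nᵢ is the stratum total.
Stratum 1 (2010–2014): n = 5328; a·d/n = 1194·2025/5328 = 453.8007; b·c/n = 1039·1070/5328 = 208.6580
Stratum 2 (2015–2019): n = 6552; a·d/n = 1940·2386/6552 = 706.4774; b·c/n = 897·1329/6552 = 181.9464
OR_MH = (453.8007 + 706.4774) / (208.6580 + 181.9464) = 1160.2781 / 390.6045 = 2.97047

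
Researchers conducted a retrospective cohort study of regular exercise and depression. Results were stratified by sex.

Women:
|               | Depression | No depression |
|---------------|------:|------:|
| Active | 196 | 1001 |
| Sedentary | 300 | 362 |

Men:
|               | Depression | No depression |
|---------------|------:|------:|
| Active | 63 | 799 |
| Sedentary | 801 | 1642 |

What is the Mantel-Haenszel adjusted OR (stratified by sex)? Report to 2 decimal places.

OR_MH = Σ(aᵢdᵢ/nᵢ) / Σ(bᵢcᵢ/nᵢ), where nᵢ is the stratum total.
Stratum 1 (Women): n = 1859; a·d/n = 196·362/1859 = 38.1668; b·c/n = 1001·300/1859 = 161.5385
Stratum 2 (Men): n = 3305; a·d/n = 63·1642/3305 = 31.2998; b·c/n = 799·801/3305 = 193.6457
OR_MH = (38.1668 + 31.2998) / (161.5385 + 193.6457) = 69.4666 / 355.1841 = 0.19558

0.20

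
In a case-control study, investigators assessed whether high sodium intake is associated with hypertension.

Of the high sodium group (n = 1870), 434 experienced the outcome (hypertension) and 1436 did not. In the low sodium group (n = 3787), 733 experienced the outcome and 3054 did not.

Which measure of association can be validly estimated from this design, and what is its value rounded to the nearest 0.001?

From the description: a = 434, b = 1436, c = 733, d = 3054.
This is a case-control study: participants were sampled on outcome status, so risks in the source population cannot be estimated directly — relative risk is not valid here. The odds ratio is the appropriate measure.
OR = (a·d)/(b·c) = (434 × 3054) / (1436 × 733) = 1325436 / 1052588 = 1.25922

1.259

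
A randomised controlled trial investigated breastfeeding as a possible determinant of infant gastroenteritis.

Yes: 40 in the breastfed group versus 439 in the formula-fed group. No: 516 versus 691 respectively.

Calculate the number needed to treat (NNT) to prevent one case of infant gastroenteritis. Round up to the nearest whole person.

4

Risk in treated group = 40/556 = 0.07194; risk in control = 439/1130 = 0.38850.
Absolute risk reduction = 0.38850 − 0.07194 = 0.31655
NNT = 1 / ARR = 1 / 0.31655 = 3.159 → round up → 4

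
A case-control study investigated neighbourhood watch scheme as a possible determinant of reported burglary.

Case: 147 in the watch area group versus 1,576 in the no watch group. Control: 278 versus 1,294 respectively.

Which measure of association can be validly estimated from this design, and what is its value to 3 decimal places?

0.434

From the description: a = 147, b = 278, c = 1576, d = 1294.
This is a case-control study: participants were sampled on outcome status, so risks in the source population cannot be estimated directly — relative risk is not valid here. The odds ratio is the appropriate measure.
OR = (a·d)/(b·c) = (147 × 1294) / (278 × 1576) = 190218 / 438128 = 0.43416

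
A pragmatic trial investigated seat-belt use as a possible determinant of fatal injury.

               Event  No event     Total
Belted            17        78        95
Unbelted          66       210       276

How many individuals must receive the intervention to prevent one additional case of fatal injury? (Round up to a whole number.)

17

Risk in treated group = 17/95 = 0.17895; risk in control = 66/276 = 0.23913.
Absolute risk reduction = 0.23913 − 0.17895 = 0.06018
NNT = 1 / ARR = 1 / 0.06018 = 16.616 → round up → 17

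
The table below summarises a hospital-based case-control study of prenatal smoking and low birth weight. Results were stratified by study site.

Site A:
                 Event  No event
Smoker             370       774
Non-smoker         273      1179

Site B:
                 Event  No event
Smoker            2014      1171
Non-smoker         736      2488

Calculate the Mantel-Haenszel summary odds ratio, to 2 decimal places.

4.40

OR_MH = Σ(aᵢdᵢ/nᵢ) / Σ(bᵢcᵢ/nᵢ), where nᵢ is the stratum total.
Stratum 1 (Site A): n = 2596; a·d/n = 370·1179/2596 = 168.0393; b·c/n = 774·273/2596 = 81.3952
Stratum 2 (Site B): n = 6409; a·d/n = 2014·2488/6409 = 781.8430; b·c/n = 1171·736/6409 = 134.4759
OR_MH = (168.0393 + 781.8430) / (81.3952 + 134.4759) = 949.8823 / 215.8711 = 4.40023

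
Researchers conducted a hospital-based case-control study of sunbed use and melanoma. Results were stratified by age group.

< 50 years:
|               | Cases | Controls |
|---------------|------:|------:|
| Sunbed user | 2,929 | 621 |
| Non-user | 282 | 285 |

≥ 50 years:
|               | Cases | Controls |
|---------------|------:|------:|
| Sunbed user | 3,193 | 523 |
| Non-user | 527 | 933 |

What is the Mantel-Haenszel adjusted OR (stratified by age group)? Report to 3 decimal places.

OR_MH = Σ(aᵢdᵢ/nᵢ) / Σ(bᵢcᵢ/nᵢ), where nᵢ is the stratum total.
Stratum 1 (< 50 years): n = 4117; a·d/n = 2929·285/4117 = 202.7605; b·c/n = 621·282/4117 = 42.5363
Stratum 2 (≥ 50 years): n = 5176; a·d/n = 3193·933/5176 = 575.5543; b·c/n = 523·527/5176 = 53.2498
OR_MH = (202.7605 + 575.5543) / (42.5363 + 53.2498) = 778.3148 / 95.7861 = 8.12555

8.126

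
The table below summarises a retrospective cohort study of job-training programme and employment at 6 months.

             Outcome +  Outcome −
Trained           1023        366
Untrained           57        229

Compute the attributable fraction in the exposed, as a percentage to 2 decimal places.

Cells: a = 1023, b = 366, c = 57, d = 229.
Risk in exposed = 1023/1389 = 0.73650; risk in unexposed = 57/286 = 0.19930.
RR = 0.73650/0.19930 = 3.69543
AR% = (RR − 1)/RR × 100 = (3.69543 − 1)/3.69543 × 100 = 72.9395%

72.94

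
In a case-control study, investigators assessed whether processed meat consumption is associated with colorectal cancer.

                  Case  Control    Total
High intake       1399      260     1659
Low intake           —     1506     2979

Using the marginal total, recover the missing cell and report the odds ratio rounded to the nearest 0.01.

5.50

The missing cell is in the unexposed row: 2979 − 1506 = 1473.
So a = 1399, b = 260, c = 1473, d = 1506.
OR = (a·d)/(b·c) = (1399 × 1506) / (260 × 1473) = 2106894 / 382980 = 5.50132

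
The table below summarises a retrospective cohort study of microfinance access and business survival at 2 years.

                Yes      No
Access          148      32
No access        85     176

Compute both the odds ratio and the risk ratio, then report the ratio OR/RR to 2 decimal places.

3.79

Cells: a = 148, b = 32, c = 85, d = 176.
OR = (148·176)/(32·85) = 26048/2720 = 9.57647
Risk in exposed = 148/180 = 0.82222; risk in unexposed = 85/261 = 0.32567; RR = 2.52471
OR/RR = 9.57647 / 2.52471 = 3.79310
The outcome is not rare, so the OR lies further from 1 than the RR.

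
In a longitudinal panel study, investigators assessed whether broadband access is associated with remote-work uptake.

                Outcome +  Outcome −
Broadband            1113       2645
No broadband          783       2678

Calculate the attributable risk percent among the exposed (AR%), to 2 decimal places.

Cells: a = 1113, b = 2645, c = 783, d = 2678.
Risk in exposed = 1113/3758 = 0.29617; risk in unexposed = 783/3461 = 0.22624.
RR = 0.29617/0.22624 = 1.30912
AR% = (RR − 1)/RR × 100 = (1.30912 − 1)/1.30912 × 100 = 23.6126%

23.61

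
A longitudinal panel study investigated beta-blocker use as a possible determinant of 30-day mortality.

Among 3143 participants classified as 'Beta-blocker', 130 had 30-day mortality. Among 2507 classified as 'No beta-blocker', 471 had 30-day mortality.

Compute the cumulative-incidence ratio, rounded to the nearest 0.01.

0.22

From the description: a = 130, b = 3013, c = 471, d = 2036.
Risk in exposed = 130/3143 = 0.04136; risk in unexposed = 471/2507 = 0.18787.
RR = 0.04136 / 0.18787 = 0.22016
The risk is 78% lower among the exposed than among the unexposed.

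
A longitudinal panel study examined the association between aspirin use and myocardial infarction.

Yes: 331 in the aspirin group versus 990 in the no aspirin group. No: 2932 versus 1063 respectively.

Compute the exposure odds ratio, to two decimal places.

From the description: a = 331, b = 2932, c = 990, d = 1063.
OR = (a·d)/(b·c) = (331 × 1063) / (2932 × 990) = 351853 / 2902680 = 0.12122
Exposure is associated with lower odds of myocardial infarction (OR = 0.12 < 1).

0.12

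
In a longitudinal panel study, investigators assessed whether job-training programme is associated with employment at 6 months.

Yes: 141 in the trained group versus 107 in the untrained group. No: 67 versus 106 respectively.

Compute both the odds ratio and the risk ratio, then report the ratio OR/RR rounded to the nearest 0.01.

From the description: a = 141, b = 67, c = 107, d = 106.
OR = (141·106)/(67·107) = 14946/7169 = 2.08481
Risk in exposed = 141/208 = 0.67788; risk in unexposed = 107/213 = 0.50235; RR = 1.34943
OR/RR = 2.08481 / 1.34943 = 1.54495
The outcome is not rare, so the OR lies further from 1 than the RR.

1.54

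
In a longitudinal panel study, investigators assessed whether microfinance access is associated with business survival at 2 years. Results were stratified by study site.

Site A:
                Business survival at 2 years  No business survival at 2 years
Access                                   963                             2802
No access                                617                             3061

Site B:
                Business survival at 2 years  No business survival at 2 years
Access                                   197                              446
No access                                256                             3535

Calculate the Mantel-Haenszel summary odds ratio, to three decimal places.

OR_MH = Σ(aᵢdᵢ/nᵢ) / Σ(bᵢcᵢ/nᵢ), where nᵢ is the stratum total.
Stratum 1 (Site A): n = 7443; a·d/n = 963·3061/7443 = 396.0423; b·c/n = 2802·617/7443 = 232.2765
Stratum 2 (Site B): n = 4434; a·d/n = 197·3535/4434 = 157.0580; b·c/n = 446·256/4434 = 25.7501
OR_MH = (396.0423 + 157.0580) / (232.2765 + 25.7501) = 553.1003 / 258.0266 = 2.14358

2.144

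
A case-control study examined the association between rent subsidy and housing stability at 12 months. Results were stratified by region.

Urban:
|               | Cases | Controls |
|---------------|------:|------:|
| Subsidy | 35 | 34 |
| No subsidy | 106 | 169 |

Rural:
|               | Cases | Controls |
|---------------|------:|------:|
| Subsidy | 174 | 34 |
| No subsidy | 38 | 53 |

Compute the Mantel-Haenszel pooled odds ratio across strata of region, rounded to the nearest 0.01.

3.25

OR_MH = Σ(aᵢdᵢ/nᵢ) / Σ(bᵢcᵢ/nᵢ), where nᵢ is the stratum total.
Stratum 1 (Urban): n = 344; a·d/n = 35·169/344 = 17.1948; b·c/n = 34·106/344 = 10.4767
Stratum 2 (Rural): n = 299; a·d/n = 174·53/299 = 30.8428; b·c/n = 34·38/299 = 4.3211
OR_MH = (17.1948 + 30.8428) / (10.4767 + 4.3211) = 48.0376 / 14.7978 = 3.24626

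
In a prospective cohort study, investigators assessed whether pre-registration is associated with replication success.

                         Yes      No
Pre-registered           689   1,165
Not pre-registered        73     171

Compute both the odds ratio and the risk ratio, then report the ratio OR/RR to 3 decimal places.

1.115

Cells: a = 689, b = 1165, c = 73, d = 171.
OR = (689·171)/(1165·73) = 117819/85045 = 1.38537
Risk in exposed = 689/1854 = 0.37163; risk in unexposed = 73/244 = 0.29918; RR = 1.24216
OR/RR = 1.38537 / 1.24216 = 1.11530
The outcome is not rare, so the OR lies further from 1 than the RR.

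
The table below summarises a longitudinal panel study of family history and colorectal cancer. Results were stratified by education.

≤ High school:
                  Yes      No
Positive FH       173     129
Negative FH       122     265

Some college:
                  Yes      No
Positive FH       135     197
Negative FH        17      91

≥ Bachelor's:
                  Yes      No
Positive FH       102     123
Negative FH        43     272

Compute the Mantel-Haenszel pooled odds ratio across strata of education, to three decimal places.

OR_MH = Σ(aᵢdᵢ/nᵢ) / Σ(bᵢcᵢ/nᵢ), where nᵢ is the stratum total.
Stratum 1 (≤ High school): n = 689; a·d/n = 173·265/689 = 66.5385; b·c/n = 129·122/689 = 22.8418
Stratum 2 (Some college): n = 440; a·d/n = 135·91/440 = 27.9205; b·c/n = 197·17/440 = 7.6114
Stratum 3 (≥ Bachelor's): n = 540; a·d/n = 102·272/540 = 51.3778; b·c/n = 123·43/540 = 9.7944
OR_MH = (66.5385 + 27.9205 + 51.3778) / (22.8418 + 7.6114 + 9.7944) = 145.8367 / 40.2476 = 3.62349

3.623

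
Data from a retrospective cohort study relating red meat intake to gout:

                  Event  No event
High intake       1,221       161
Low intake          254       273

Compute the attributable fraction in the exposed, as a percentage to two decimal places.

45.45

Cells: a = 1221, b = 161, c = 254, d = 273.
Risk in exposed = 1221/1382 = 0.88350; risk in unexposed = 254/527 = 0.48197.
RR = 0.88350/0.48197 = 1.83309
AR% = (RR − 1)/RR × 100 = (1.83309 − 1)/1.83309 × 100 = 45.4474%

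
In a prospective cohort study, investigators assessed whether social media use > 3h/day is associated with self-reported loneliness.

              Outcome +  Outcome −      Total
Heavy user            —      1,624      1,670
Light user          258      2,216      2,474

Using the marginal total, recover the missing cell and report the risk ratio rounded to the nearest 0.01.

0.26

The missing cell is in the exposed row: 1670 − 1624 = 46.
So a = 46, b = 1624, c = 258, d = 2216.
RR = [a/(a+b)] / [c/(c+d)] = (46/1670) / (258/2474) = 0.02754/0.10428 = 0.26413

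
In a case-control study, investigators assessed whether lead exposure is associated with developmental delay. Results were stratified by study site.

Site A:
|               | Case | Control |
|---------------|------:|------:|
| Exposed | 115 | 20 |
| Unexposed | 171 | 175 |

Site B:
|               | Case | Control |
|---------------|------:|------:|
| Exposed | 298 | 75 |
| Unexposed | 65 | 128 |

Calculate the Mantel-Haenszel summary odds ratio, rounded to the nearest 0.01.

6.95

OR_MH = Σ(aᵢdᵢ/nᵢ) / Σ(bᵢcᵢ/nᵢ), where nᵢ is the stratum total.
Stratum 1 (Site A): n = 481; a·d/n = 115·175/481 = 41.8399; b·c/n = 20·171/481 = 7.1102
Stratum 2 (Site B): n = 566; a·d/n = 298·128/566 = 67.3922; b·c/n = 75·65/566 = 8.6131
OR_MH = (41.8399 + 67.3922) / (7.1102 + 8.6131) = 109.2321 / 15.7233 = 6.94717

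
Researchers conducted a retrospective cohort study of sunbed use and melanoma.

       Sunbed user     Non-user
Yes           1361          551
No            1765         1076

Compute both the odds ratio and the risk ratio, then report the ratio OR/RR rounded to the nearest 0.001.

1.171

Reading the table with exposure as columns: a = 1361 (Sunbed user, case), b = 1765 (Sunbed user, non-case), c = 551 (Non-user, case), d = 1076.
OR = (1361·1076)/(1765·551) = 1464436/972515 = 1.50582
Risk in exposed = 1361/3126 = 0.43538; risk in unexposed = 551/1627 = 0.33866; RR = 1.28560
OR/RR = 1.50582 / 1.28560 = 1.17130
The outcome is not rare, so the OR lies further from 1 than the RR.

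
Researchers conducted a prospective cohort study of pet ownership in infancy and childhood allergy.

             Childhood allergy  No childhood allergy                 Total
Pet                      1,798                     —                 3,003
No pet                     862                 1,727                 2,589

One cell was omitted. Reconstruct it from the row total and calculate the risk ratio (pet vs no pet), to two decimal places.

1.80

The missing cell is in the exposed row: 3003 − 1798 = 1205.
So a = 1798, b = 1205, c = 862, d = 1727.
RR = [a/(a+b)] / [c/(c+d)] = (1798/3003) / (862/2589) = 0.59873/0.33295 = 1.79829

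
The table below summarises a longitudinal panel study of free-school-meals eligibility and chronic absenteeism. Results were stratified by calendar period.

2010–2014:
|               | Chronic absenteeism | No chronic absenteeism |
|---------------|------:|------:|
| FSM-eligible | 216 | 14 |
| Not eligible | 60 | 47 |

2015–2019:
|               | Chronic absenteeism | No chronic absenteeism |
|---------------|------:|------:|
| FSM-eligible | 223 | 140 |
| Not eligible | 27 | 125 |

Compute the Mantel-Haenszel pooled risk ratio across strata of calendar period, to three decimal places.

RR_MH = Σ(aᵢ·n₀ᵢ/nᵢ) / Σ(cᵢ·n₁ᵢ/nᵢ), with n₁ᵢ = aᵢ+bᵢ (exposed), n₀ᵢ = cᵢ+dᵢ (unexposed), nᵢ = n₁ᵢ+n₀ᵢ.
Stratum 1 (2010–2014): n₁ = 230, n₀ = 107, n = 337; a·n₀/n = 216·107/337 = 68.5816; c·n₁/n = 60·230/337 = 40.9496
Stratum 2 (2015–2019): n₁ = 363, n₀ = 152, n = 515; a·n₀/n = 223·152/515 = 65.8175; c·n₁/n = 27·363/515 = 19.0311
RR_MH = (68.5816 + 65.8175) / (40.9496 + 19.0311) = 134.3991 / 59.9806 = 2.24071

2.241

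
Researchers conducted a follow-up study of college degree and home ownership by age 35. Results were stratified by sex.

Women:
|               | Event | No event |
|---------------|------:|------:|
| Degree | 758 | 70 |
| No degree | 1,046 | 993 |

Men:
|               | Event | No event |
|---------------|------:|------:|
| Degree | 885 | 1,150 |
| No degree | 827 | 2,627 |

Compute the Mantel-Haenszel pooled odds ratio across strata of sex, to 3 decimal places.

OR_MH = Σ(aᵢdᵢ/nᵢ) / Σ(bᵢcᵢ/nᵢ), where nᵢ is the stratum total.
Stratum 1 (Women): n = 2867; a·d/n = 758·993/2867 = 262.5371; b·c/n = 70·1046/2867 = 25.5389
Stratum 2 (Men): n = 5489; a·d/n = 885·2627/5489 = 423.5553; b·c/n = 1150·827/5489 = 173.2647
OR_MH = (262.5371 + 423.5553) / (25.5389 + 173.2647) = 686.0924 / 198.8036 = 3.45111

3.451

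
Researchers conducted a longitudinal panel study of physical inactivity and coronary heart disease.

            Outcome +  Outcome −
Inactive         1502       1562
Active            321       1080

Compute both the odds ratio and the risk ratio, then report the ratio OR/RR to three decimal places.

Cells: a = 1502, b = 1562, c = 321, d = 1080.
OR = (1502·1080)/(1562·321) = 1622160/501402 = 3.23525
Risk in exposed = 1502/3064 = 0.49021; risk in unexposed = 321/1401 = 0.22912; RR = 2.13951
OR/RR = 3.23525 / 2.13951 = 1.51214
The outcome is not rare, so the OR lies further from 1 than the RR.

1.512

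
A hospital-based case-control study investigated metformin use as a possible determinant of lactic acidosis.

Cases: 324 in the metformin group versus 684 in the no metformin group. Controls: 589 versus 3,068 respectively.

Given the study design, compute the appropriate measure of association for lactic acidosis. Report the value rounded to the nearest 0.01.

From the description: a = 324, b = 589, c = 684, d = 3068.
This is a hospital-based case-control study: participants were sampled on outcome status, so risks in the source population cannot be estimated directly — relative risk is not valid here. The odds ratio is the appropriate measure.
OR = (a·d)/(b·c) = (324 × 3068) / (589 × 684) = 994032 / 402876 = 2.46734

2.47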